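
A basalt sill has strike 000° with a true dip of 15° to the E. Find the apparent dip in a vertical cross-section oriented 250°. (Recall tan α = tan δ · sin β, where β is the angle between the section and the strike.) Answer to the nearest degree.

The section lies 70° from the strike.
tan α = tan 15° × sin 70° = 0.2679 × 0.9397 = 0.2518
α = arctan(0.2518) = 14.13°

14°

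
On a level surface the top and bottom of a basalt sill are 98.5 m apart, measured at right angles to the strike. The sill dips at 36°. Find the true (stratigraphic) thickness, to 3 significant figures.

57.9 m

True thickness t = w · sin(dip) = 98.5 × sin 36°
t = 98.5 × 0.5878 = 57.897 m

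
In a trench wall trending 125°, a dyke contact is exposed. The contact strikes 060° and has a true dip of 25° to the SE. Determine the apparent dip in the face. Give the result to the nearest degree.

23°

The section lies 65° from the strike.
tan α = tan 25° × sin 65° = 0.4663 × 0.9063 = 0.4226
apparent dip = arctan 0.4226 = 22.91°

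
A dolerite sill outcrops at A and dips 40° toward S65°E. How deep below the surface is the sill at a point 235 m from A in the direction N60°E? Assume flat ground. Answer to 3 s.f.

The hole lies 55° from the dip direction, so the down-dip offset is 235 × cos 55° = 134.79 m.
Depth = down-dip offset × tan(dip) = 134.79 × tan 40° = 134.79 × 0.8391
Depth = 113.10 m

113 m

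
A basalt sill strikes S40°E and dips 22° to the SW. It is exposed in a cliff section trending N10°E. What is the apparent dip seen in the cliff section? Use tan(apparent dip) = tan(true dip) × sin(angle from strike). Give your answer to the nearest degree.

Angle between strike (S40°E) and section (N10°E): β = 50°.
tan α = tan 22° × sin 50° = 0.4040 × 0.7660 = 0.3095
apparent dip = arctan 0.3095 = 17.20°

17°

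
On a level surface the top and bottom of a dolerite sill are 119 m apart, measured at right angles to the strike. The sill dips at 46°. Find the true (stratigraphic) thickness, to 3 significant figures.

True thickness t = w · sin(dip) = 119 × sin 46°
t = 119 × 0.7193 = 85.601 m

85.6 m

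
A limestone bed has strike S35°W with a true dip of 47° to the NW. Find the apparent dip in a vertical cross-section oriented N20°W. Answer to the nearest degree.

41°

Angle between strike (S35°W) and section (N20°W): β = 55°.
tan(apparent dip) = tan 47° · sin 55° = 0.8784
apparent dip = arctan 0.8784 = 41.30°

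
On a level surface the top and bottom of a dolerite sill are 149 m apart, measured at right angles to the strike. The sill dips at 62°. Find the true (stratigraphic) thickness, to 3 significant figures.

132 m

True thickness t = w · sin(dip) = 149 × sin 62°
t = 149 × 0.8829 = 131.559 m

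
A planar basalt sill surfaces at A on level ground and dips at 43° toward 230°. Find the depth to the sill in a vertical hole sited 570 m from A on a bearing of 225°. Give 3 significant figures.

530 m

The hole lies 5° from the dip direction, so the down-dip offset is 570 × cos 5° = 567.83 m.
Depth = down-dip offset × tan(dip) = 567.83 × tan 43° = 567.83 × 0.9325
Depth = 529.51 m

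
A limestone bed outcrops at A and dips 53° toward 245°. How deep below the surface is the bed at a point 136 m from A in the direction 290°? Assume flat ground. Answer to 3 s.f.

The hole lies 45° from the dip direction, so the down-dip offset is 136 × cos 45° = 96.17 m.
Depth = down-dip offset × tan(dip) = 96.17 × tan 53° = 96.17 × 1.3270
Depth = 127.62 m

128 m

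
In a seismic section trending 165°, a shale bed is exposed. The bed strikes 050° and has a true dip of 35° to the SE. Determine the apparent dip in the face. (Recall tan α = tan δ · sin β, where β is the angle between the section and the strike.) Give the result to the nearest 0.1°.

Angle between strike (050°) and section (165°): β = 65°.
tan(apparent dip) = tan 35° · sin 65° = 0.6346
α = arctan(0.6346) = 32.40°

32.4°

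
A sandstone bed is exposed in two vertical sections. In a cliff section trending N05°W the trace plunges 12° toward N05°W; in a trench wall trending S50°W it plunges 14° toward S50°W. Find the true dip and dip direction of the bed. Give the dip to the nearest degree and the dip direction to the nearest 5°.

true dip 27°, dip direction 290°

Represent each trace as a vector plunging at its apparent dip toward its trend (east-north-up frame): v₁ = (-0.085, 0.974, -0.208), v₂ = (-0.743, -0.624, -0.242).
The plane normal is n = v₁ × v₂ ∝ (-0.365, 0.134, 0.777).
Dip δ = arctan(|n_h|/n_z) = arctan(0.389/0.777) = 26.6°.
Dip direction = atan2(-0.365, 0.134) = 290° (azimuth of n's horizontal projection).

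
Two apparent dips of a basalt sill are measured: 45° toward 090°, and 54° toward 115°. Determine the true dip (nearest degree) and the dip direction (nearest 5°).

The two traces are lines in the plane: v₁ = (sin 90°·cos 45°, cos 90°·cos 45°, −sin 45°), v₂ = (sin 115°·cos 54°, cos 115°·cos 54°, −sin 54°).
n = v₁ × v₂ = (0.176, -0.195, 0.176) (taken with n_z > 0).
tan δ = √(n_x²+n_y²)/n_z = 0.263/0.176, so δ = 56.2°.
Dip direction = azimuth of (n_x, n_y) = atan2(0.176, -0.195) = 138°.

true dip 56°, dip direction 140°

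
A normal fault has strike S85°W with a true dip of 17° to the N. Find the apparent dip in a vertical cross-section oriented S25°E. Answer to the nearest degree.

16°

The strike is S85°W and the section trends S25°E; the acute angle between them is β = 70°.
tan α = tan 17° × sin 70° = 0.3057 × 0.9397 = 0.2873
α = arctan(0.2873) = 16.03°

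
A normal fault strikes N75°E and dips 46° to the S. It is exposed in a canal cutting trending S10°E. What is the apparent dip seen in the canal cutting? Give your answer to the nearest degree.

46°

The section lies 85° from the strike.
tan α = tan 46° × sin 85° = 1.0355 × 0.9962 = 1.0316
α = arctan(1.0316) = 45.89°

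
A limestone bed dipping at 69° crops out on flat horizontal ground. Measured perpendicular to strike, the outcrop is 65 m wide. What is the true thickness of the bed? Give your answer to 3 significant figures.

60.7 m

True thickness t = w · sin(dip) = 65 × sin 69°
t = 65 × 0.9336 = 60.683 m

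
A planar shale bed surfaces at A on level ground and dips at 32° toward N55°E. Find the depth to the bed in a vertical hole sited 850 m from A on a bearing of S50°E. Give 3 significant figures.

The hole lies 75° from the dip direction, so the down-dip offset is 850 × cos 75° = 220.00 m.
Depth = down-dip offset × tan(dip) = 220.00 × tan 32° = 220.00 × 0.6249
Depth = 137.47 m

137 m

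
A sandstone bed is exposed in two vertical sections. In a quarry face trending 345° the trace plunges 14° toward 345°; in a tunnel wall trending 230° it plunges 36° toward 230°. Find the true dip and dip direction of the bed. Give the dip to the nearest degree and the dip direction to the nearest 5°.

Represent each trace as a vector plunging at its apparent dip toward its trend (east-north-up frame): v₁ = (-0.251, 0.937, -0.242), v₂ = (-0.620, -0.520, -0.588).
The plane normal is n = v₁ × v₂ ∝ (-0.677, 0.002, 0.711).
tan δ = √(n_x²+n_y²)/n_z = 0.677/0.711, so δ = 43.6°.
Dip direction = atan2(-0.677, 0.002) = 270° (azimuth of n's horizontal projection).

true dip 44°, dip direction 270°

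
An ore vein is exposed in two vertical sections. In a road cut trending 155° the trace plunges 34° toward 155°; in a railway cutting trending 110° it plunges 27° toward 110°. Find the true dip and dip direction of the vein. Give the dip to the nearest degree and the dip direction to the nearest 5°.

The two traces are lines in the plane: v₁ = (sin 155°·cos 34°, cos 155°·cos 34°, −sin 34°), v₂ = (sin 110°·cos 27°, cos 110°·cos 27°, −sin 27°).
Cross product v₁ × v₂ gives the pole to the plane: n ∝ (0.171, -0.309, 0.522).
Dip δ = arctan(|n_h|/n_z) = arctan(0.353/0.522) = 34.1°.
Dip direction = azimuth of (n_x, n_y) = atan2(0.171, -0.309) = 151°.

true dip 34°, dip direction 150°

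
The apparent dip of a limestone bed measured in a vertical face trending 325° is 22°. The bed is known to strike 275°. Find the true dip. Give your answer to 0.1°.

β = acute angle between strike 275° and section 325° = 50°.
tan(true dip) = tan 22° / sin 50° = 0.5274
δ = arctan(0.5274) = 27.81°

27.8°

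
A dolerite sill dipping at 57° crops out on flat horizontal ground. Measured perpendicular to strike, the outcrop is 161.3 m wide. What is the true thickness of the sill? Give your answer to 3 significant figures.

True thickness t = w · sin(dip) = 161.3 × sin 57°
t = 161.3 × 0.8387 = 135.278 m

135 m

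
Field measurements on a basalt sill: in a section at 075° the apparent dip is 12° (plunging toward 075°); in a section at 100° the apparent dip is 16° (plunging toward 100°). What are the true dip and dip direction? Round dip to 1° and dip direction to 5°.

true dip 17°, dip direction 120°

The two traces are lines in the plane: v₁ = (sin 75°·cos 12°, cos 75°·cos 12°, −sin 12°), v₂ = (sin 100°·cos 16°, cos 100°·cos 16°, −sin 16°).
n = v₁ × v₂ = (0.104, -0.064, 0.397) (taken with n_z > 0).
True dip = arccos(n_z / |n|) = arccos(0.9557) = 17.1°.
Dip direction = azimuth of (n_x, n_y) = atan2(0.104, -0.064) = 121°.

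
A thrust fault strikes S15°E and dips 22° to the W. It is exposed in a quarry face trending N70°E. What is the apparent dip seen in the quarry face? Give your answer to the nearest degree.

Angle between strike (S15°E) and section (N70°E): β = 85°.
tan α = tan 22° × sin 85° = 0.4040 × 0.9962 = 0.4025
apparent dip = arctan 0.4025 = 21.92°

22°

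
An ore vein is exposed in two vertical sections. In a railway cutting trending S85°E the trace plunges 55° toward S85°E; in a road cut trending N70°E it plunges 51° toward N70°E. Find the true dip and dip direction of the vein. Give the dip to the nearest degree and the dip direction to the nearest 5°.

true dip 55°, dip direction 100°

Each apparent-dip line lies in the plane. As unit vectors (x east, y north, z up), v₁ plunges 55°→S85°E and v₂ plunges 51°→N70°E.
The plane normal is n = v₁ × v₂ ∝ (0.215, -0.040, 0.153).
Dip δ = arctan(|n_h|/n_z) = arctan(0.219/0.153) = 55.1°.
Dip direction = azimuth of (n_x, n_y) = atan2(0.215, -0.040) = 101°.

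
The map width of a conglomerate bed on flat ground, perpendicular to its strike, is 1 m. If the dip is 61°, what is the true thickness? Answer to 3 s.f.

True thickness t = w · sin(dip) = 1 × sin 61°
t = 1 × 0.8746 = 0.875 m

0.875 m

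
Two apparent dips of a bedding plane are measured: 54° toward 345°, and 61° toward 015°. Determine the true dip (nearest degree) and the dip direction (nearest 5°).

true dip 62°, dip direction 025°

Each apparent-dip line lies in the plane. As unit vectors (x east, y north, z up), v₁ plunges 54°→345° and v₂ plunges 61°→015°.
Cross product v₁ × v₂ gives the pole to the plane: n ∝ (0.118, 0.235, 0.142).
Dip δ = arctan(|n_h|/n_z) = arctan(0.262/0.142) = 61.5°.
Dip direction = atan2(0.118, 0.235) = 27° (azimuth of n's horizontal projection).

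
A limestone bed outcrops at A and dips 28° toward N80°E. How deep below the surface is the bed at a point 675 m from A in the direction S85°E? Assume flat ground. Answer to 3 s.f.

The hole lies 15° from the dip direction, so the down-dip offset is 675 × cos 15° = 652.00 m.
Depth = down-dip offset × tan(dip) = 652.00 × tan 28° = 652.00 × 0.5317
Depth = 346.67 m

347 m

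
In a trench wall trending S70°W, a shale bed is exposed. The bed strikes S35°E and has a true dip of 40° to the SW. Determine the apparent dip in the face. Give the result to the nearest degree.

The section lies 75° from the strike.
tan α = tan 40° × sin 75° = 0.8391 × 0.9659 = 0.8105
α = arctan(0.8105) = 39.03°

39°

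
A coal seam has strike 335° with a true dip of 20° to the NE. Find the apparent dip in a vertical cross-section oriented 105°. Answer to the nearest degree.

The strike is 335° and the section trends 105°; the acute angle between them is β = 50°.
tan(apparent dip) = tan 20° · sin 50° = 0.2788
α = arctan(0.2788) = 15.58°

16°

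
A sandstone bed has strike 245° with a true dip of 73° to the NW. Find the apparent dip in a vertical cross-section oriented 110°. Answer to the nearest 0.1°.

66.6°

Angle between strike (245°) and section (110°): β = 45°.
tan α = tan 73° × sin 45° = 3.2709 × 0.7071 = 2.3128
apparent dip = arctan 2.3128 = 66.62°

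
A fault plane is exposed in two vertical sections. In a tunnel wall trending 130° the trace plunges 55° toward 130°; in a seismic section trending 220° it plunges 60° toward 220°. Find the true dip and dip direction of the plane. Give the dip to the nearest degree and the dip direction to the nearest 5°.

The two traces are lines in the plane: v₁ = (sin 130°·cos 55°, cos 130°·cos 55°, −sin 55°), v₂ = (sin 220°·cos 60°, cos 220°·cos 60°, −sin 60°).
n = v₁ × v₂ = (-0.006, -0.644, 0.287) (taken with n_z > 0).
tan δ = √(n_x²+n_y²)/n_z = 0.644/0.287, so δ = 66.0°.
Dip direction = azimuth of (n_x, n_y) = atan2(-0.006, -0.644) = 180°.

true dip 66°, dip direction 180°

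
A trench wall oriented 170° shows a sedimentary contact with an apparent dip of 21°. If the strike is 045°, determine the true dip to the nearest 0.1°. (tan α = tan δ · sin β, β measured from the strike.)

The section is 55° from the strike.
tan(true dip) = tan 21° / sin 55° = 0.4686
δ = arctan(0.4686) = 25.11°

25.1°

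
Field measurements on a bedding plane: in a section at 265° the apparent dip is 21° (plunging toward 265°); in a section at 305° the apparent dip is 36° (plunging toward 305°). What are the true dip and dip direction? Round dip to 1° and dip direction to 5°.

true dip 38°, dip direction 325°

Each apparent-dip line lies in the plane. As unit vectors (x east, y north, z up), v₁ plunges 21°→265° and v₂ plunges 36°→305°.
The plane normal is n = v₁ × v₂ ∝ (-0.214, 0.309, 0.485).
tan δ = √(n_x²+n_y²)/n_z = 0.376/0.485, so δ = 37.8°.
Dip direction = azimuth of (n_x, n_y) = atan2(-0.214, 0.309) = 325°.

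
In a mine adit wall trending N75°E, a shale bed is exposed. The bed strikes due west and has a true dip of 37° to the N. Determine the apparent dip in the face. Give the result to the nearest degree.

Angle between strike (due west) and section (N75°E): β = 15°.
tan(apparent dip) = tan 37° · sin 15° = 0.1950
apparent dip = arctan 0.1950 = 11.04°

11°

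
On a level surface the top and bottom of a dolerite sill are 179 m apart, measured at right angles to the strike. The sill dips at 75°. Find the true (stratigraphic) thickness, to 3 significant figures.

True thickness t = w · sin(dip) = 179 × sin 75°
t = 179 × 0.9659 = 172.901 m

173 m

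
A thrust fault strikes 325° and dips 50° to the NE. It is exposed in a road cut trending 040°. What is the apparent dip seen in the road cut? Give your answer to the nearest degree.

49°

The strike is 325° and the section trends 040°; the acute angle between them is β = 75°.
tan α = tan 50° × sin 75° = 1.1918 × 0.9659 = 1.1511
apparent dip = arctan 1.1511 = 49.02°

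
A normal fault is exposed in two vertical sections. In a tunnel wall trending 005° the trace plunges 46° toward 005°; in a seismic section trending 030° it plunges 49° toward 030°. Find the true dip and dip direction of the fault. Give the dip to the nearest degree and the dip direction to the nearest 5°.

true dip 49°, dip direction 030°

Represent each trace as a vector plunging at its apparent dip toward its trend (east-north-up frame): v₁ = (0.061, 0.692, -0.719), v₂ = (0.328, 0.568, -0.755).
The plane normal is n = v₁ × v₂ ∝ (0.114, 0.190, 0.193).
Dip δ = arctan(|n_h|/n_z) = arctan(0.222/0.193) = 49.0°.
Dip direction = atan2(0.114, 0.190) = 31° (azimuth of n's horizontal projection).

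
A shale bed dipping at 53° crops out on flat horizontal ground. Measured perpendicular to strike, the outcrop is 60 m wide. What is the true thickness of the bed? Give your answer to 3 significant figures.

True thickness t = w · sin(dip) = 60 × sin 53°
t = 60 × 0.7986 = 47.918 m

47.9 m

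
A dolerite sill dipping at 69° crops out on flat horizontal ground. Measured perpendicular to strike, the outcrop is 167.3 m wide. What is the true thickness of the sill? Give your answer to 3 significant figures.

156 m

True thickness t = w · sin(dip) = 167.3 × sin 69°
t = 167.3 × 0.9336 = 156.188 m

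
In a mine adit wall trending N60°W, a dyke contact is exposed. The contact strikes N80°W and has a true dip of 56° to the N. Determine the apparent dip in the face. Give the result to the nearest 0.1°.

The strike is N80°W and the section trends N60°W; the acute angle between them is β = 20°.
tan α = tan 56° × sin 20° = 1.4826 × 0.3420 = 0.5071
apparent dip = arctan 0.5071 = 26.89°

26.9°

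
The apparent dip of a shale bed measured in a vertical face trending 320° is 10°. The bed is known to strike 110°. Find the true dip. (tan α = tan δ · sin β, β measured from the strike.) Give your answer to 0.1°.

The section is 30° from the strike.
tan δ = tan α / sin β = tan 10° / sin 30° = 0.1763 / 0.5000 = 0.3527
true dip = arctan 0.3527 = 19.43°

19.4°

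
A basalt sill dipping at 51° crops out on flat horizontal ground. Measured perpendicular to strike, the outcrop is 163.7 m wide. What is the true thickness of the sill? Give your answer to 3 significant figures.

127 m

True thickness t = w · sin(dip) = 163.7 × sin 51°
t = 163.7 × 0.7771 = 127.219 m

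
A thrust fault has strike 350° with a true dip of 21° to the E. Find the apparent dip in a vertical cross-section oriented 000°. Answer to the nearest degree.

4°

The section lies 10° from the strike.
tan α = tan 21° × sin 10° = 0.3839 × 0.1736 = 0.0667
apparent dip = arctan 0.0667 = 3.81°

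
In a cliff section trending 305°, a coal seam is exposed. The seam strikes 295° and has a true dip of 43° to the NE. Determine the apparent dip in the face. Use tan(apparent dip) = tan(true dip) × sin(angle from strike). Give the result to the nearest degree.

9°

Angle between strike (295°) and section (305°): β = 10°.
tan α = tan 43° × sin 10° = 0.9325 × 0.1736 = 0.1619
apparent dip = arctan 0.1619 = 9.20°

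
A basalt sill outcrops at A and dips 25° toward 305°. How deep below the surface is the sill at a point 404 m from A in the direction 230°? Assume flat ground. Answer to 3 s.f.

The hole lies 75° from the dip direction, so the down-dip offset is 404 × cos 75° = 104.56 m.
Depth = down-dip offset × tan(dip) = 104.56 × tan 25° = 104.56 × 0.4663
Depth = 48.76 m

48.8 m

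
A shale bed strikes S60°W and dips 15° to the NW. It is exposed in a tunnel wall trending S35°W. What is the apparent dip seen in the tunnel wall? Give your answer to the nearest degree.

6°

The strike is S60°W and the section trends S35°W; the acute angle between them is β = 25°.
tan α = tan 15° × sin 25° = 0.2679 × 0.4226 = 0.1132
apparent dip = arctan 0.1132 = 6.46°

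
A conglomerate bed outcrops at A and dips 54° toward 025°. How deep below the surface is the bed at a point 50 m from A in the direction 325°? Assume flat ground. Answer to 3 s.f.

The hole lies 60° from the dip direction, so the down-dip offset is 50 × cos 60° = 25.00 m.
Depth = down-dip offset × tan(dip) = 25.00 × tan 54° = 25.00 × 1.3764
Depth = 34.41 m

34.4 m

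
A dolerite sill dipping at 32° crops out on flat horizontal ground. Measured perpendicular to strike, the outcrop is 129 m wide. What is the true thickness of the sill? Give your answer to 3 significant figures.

True thickness t = w · sin(dip) = 129 × sin 32°
t = 129 × 0.5299 = 68.360 m

68.4 m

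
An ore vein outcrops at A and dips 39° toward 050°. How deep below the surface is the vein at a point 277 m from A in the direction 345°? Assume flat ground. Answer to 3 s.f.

The hole lies 65° from the dip direction, so the down-dip offset is 277 × cos 65° = 117.07 m.
Depth = down-dip offset × tan(dip) = 117.07 × tan 39° = 117.07 × 0.8098
Depth = 94.80 m

94.8 m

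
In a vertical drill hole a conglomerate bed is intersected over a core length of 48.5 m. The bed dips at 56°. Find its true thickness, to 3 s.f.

27.1 m

True thickness t = h · cos(dip) = 48.5 × cos 56°
t = 48.5 × 0.5592 = 27.121 m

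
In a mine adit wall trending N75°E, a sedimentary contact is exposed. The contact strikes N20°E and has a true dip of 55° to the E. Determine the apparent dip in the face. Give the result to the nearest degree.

49°

The strike is N20°E and the section trends N75°E; the acute angle between them is β = 55°.
tan α = tan 55° × sin 55° = 1.4281 × 0.8192 = 1.1699
α = arctan(1.1699) = 49.48°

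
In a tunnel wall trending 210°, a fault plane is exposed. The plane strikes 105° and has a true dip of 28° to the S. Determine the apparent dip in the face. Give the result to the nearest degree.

27°

Angle between strike (105°) and section (210°): β = 75°.
tan α = tan 28° × sin 75° = 0.5317 × 0.9659 = 0.5136
apparent dip = arctan 0.5136 = 27.18°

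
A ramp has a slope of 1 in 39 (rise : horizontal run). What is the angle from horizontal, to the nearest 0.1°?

1.5°

tan θ = 1/39 = 0.0256
θ = arctan(0.0256) = 1.47°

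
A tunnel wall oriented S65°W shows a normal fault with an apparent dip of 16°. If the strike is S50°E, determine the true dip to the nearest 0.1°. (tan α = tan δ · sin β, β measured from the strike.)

The section is 65° from the strike.
tan δ = tan α / sin β = tan 16° / sin 65° = 0.2867 / 0.9063 = 0.3164
δ = arctan(0.3164) = 17.56°

17.6°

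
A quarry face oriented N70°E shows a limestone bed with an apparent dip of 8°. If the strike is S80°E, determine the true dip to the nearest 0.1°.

β = acute angle between strike S80°E and section N70°E = 30°.
tan δ = tan α / sin β = tan 8° / sin 30° = 0.1405 / 0.5000 = 0.2811
δ = arctan(0.2811) = 15.70°

15.7°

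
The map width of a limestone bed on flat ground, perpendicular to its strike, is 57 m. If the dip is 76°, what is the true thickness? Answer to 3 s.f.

55.3 m

True thickness t = w · sin(dip) = 57 × sin 76°
t = 57 × 0.9703 = 55.307 m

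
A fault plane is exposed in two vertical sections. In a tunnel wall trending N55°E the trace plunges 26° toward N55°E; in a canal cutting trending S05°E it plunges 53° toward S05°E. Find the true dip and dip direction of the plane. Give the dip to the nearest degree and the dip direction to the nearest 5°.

true dip 62°, dip direction 130°

Each apparent-dip line lies in the plane. As unit vectors (x east, y north, z up), v₁ plunges 26°→N55°E and v₂ plunges 53°→S05°E.
Cross product v₁ × v₂ gives the pole to the plane: n ∝ (0.675, -0.565, 0.468).
True dip = arccos(n_z / |n|) = arccos(0.4699) = 62.0°.
Dip direction = atan2(0.675, -0.565) = 130° (azimuth of n's horizontal projection).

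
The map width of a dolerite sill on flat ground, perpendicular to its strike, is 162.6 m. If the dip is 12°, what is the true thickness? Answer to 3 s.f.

33.8 m

True thickness t = w · sin(dip) = 162.6 × sin 12°
t = 162.6 × 0.2079 = 33.806 m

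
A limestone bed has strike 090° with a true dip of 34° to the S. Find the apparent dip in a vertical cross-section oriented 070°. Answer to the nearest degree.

13°

The section lies 20° from the strike.
tan(apparent dip) = tan 34° · sin 20° = 0.2307
apparent dip = arctan 0.2307 = 12.99°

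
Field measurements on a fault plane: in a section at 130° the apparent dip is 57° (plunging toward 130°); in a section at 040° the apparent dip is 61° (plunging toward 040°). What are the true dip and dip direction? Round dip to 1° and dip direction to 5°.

true dip 67°, dip direction 080°

Each apparent-dip line lies in the plane. As unit vectors (x east, y north, z up), v₁ plunges 57°→130° and v₂ plunges 61°→040°.
Cross product v₁ × v₂ gives the pole to the plane: n ∝ (0.618, 0.104, 0.264).
True dip = arccos(n_z / |n|) = arccos(0.3885) = 67.1°.
The horizontal component of n points toward azimuth atan2(n_x, n_y) = 80°, the dip direction.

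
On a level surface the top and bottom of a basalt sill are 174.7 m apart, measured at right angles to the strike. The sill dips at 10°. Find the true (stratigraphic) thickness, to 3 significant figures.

30.3 m

True thickness t = w · sin(dip) = 174.7 × sin 10°
t = 174.7 × 0.1736 = 30.336 m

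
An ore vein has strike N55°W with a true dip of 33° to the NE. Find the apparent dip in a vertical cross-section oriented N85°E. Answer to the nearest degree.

23°

Angle between strike (N55°W) and section (N85°E): β = 40°.
tan(apparent dip) = tan 33° · sin 40° = 0.4174
apparent dip = arctan 0.4174 = 22.66°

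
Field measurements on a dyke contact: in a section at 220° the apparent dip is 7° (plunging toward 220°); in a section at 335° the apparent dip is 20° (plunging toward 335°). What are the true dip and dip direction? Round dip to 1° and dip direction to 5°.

true dip 25°, dip direction 295°

The two traces are lines in the plane: v₁ = (sin 220°·cos 7°, cos 220°·cos 7°, −sin 7°), v₂ = (sin 335°·cos 20°, cos 335°·cos 20°, −sin 20°).
n = v₁ × v₂ = (-0.364, 0.170, 0.845) (taken with n_z > 0).
tan δ = √(n_x²+n_y²)/n_z = 0.402/0.845, so δ = 25.4°.
Dip direction = atan2(-0.364, 0.170) = 295° (azimuth of n's horizontal projection).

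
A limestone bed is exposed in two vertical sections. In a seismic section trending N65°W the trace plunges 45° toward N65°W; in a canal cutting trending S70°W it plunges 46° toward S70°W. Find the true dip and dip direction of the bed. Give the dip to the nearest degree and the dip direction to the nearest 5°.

The two traces are lines in the plane: v₁ = (sin 295°·cos 45°, cos 295°·cos 45°, −sin 45°), v₂ = (sin 250°·cos 46°, cos 250°·cos 46°, −sin 46°).
n = v₁ × v₂ = (-0.383, 0.001, 0.347) (taken with n_z > 0).
True dip = arccos(n_z / |n|) = arccos(0.6718) = 47.8°.
Dip direction = atan2(-0.383, 0.001) = 270° (azimuth of n's horizontal projection).

true dip 48°, dip direction 270°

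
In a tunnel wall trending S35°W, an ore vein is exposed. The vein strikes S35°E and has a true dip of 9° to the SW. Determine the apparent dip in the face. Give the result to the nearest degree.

Angle between strike (S35°E) and section (S35°W): β = 70°.
tan(apparent dip) = tan 9° · sin 70° = 0.1488
apparent dip = arctan 0.1488 = 8.47°

8°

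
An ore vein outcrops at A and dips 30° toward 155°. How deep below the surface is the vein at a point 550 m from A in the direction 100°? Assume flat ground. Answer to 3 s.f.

The hole lies 55° from the dip direction, so the down-dip offset is 550 × cos 55° = 315.47 m.
Depth = down-dip offset × tan(dip) = 315.47 × tan 30° = 315.47 × 0.5774
Depth = 182.13 m

182 m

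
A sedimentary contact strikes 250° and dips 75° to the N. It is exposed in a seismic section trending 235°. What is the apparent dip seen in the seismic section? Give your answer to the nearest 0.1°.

The strike is 250° and the section trends 235°; the acute angle between them is β = 15°.
tan α = tan 75° × sin 15° = 3.7321 × 0.2588 = 0.9659
apparent dip = arctan 0.9659 = 44.01°

44.0°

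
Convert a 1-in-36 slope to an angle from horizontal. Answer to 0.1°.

1.6°

tan θ = 1/36 = 0.0278
θ = arctan(0.0278) = 1.59°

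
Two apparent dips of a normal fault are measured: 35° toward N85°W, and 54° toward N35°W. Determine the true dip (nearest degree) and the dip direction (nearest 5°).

true dip 54°, dip direction 335°

Represent each trace as a vector plunging at its apparent dip toward its trend (east-north-up frame): v₁ = (-0.816, 0.071, -0.574), v₂ = (-0.337, 0.481, -0.809).
Cross product v₁ × v₂ gives the pole to the plane: n ∝ (-0.218, 0.467, 0.369).
True dip = arccos(n_z / |n|) = arccos(0.5820) = 54.4°.
Dip direction = azimuth of (n_x, n_y) = atan2(-0.218, 0.467) = 335°.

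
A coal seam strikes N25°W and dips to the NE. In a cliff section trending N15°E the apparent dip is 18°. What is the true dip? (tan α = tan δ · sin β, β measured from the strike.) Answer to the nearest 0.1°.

26.8°

β = acute angle between strike N25°W and section N15°E = 40°.
tan δ = tan α / sin β = tan 18° / sin 40° = 0.3249 / 0.6428 = 0.5055
true dip = arctan 0.5055 = 26.82°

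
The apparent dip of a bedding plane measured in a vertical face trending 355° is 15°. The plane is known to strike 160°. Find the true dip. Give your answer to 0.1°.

The section is 15° from the strike.
tan(true dip) = tan 15° / sin 15° = 1.0353
δ = arctan(1.0353) = 45.99°

46.0°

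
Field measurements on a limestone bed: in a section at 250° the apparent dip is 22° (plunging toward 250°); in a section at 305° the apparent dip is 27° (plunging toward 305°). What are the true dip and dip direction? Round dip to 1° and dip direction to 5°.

Represent each trace as a vector plunging at its apparent dip toward its trend (east-north-up frame): v₁ = (-0.871, -0.317, -0.375), v₂ = (-0.730, 0.511, -0.454).
Cross product v₁ × v₂ gives the pole to the plane: n ∝ (-0.335, 0.122, 0.677).
tan δ = √(n_x²+n_y²)/n_z = 0.357/0.677, so δ = 27.8°.
The horizontal component of n points toward azimuth atan2(n_x, n_y) = 290°, the dip direction.

true dip 28°, dip direction 290°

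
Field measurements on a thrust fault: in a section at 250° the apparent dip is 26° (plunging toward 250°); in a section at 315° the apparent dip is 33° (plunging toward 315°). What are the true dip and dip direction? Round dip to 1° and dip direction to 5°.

The two traces are lines in the plane: v₁ = (sin 250°·cos 26°, cos 250°·cos 26°, −sin 26°), v₂ = (sin 315°·cos 33°, cos 315°·cos 33°, −sin 33°).
The plane normal is n = v₁ × v₂ ∝ (-0.427, 0.200, 0.683).
tan δ = √(n_x²+n_y²)/n_z = 0.472/0.683, so δ = 34.6°.
Dip direction = atan2(-0.427, 0.200) = 295° (azimuth of n's horizontal projection).

true dip 35°, dip direction 295°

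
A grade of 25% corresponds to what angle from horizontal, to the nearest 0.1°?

tan θ = 25/100 = 0.2500
θ = arctan(0.2500) = 14.04°

14.0°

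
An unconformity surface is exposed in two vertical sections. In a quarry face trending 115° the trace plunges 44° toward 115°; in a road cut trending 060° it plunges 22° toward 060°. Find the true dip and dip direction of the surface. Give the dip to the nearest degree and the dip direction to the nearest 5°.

The two traces are lines in the plane: v₁ = (sin 115°·cos 44°, cos 115°·cos 44°, −sin 44°), v₂ = (sin 60°·cos 22°, cos 60°·cos 22°, −sin 22°).
Cross product v₁ × v₂ gives the pole to the plane: n ∝ (0.436, -0.314, 0.546).
True dip = arccos(n_z / |n|) = arccos(0.7132) = 44.5°.
Dip direction = atan2(0.436, -0.314) = 126° (azimuth of n's horizontal projection).

true dip 45°, dip direction 125°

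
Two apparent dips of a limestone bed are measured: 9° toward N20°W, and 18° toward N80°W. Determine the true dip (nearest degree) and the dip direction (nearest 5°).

Represent each trace as a vector plunging at its apparent dip toward its trend (east-north-up frame): v₁ = (-0.338, 0.928, -0.156), v₂ = (-0.937, 0.165, -0.309).
n = v₁ × v₂ = (-0.261, 0.042, 0.813) (taken with n_z > 0).
Dip δ = arctan(|n_h|/n_z) = arctan(0.264/0.813) = 18.0°.
The horizontal component of n points toward azimuth atan2(n_x, n_y) = 279°, the dip direction.

true dip 18°, dip direction 280°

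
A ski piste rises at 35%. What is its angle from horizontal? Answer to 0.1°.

19.3°

tan θ = 35/100 = 0.3500
θ = arctan(0.3500) = 19.29°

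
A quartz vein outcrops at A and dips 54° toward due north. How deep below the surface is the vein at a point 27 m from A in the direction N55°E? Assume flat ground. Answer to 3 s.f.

The hole lies 55° from the dip direction, so the down-dip offset is 27 × cos 55° = 15.49 m.
Depth = down-dip offset × tan(dip) = 15.49 × tan 54° = 15.49 × 1.3764
Depth = 21.32 m

21.3 m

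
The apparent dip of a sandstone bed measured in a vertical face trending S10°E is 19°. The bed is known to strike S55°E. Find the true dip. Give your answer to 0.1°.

26.0°

β = acute angle between strike S55°E and section S10°E = 45°.
tan δ = tan α / sin β = tan 19° / sin 45° = 0.3443 / 0.7071 = 0.4870
δ = arctan(0.4870) = 25.96°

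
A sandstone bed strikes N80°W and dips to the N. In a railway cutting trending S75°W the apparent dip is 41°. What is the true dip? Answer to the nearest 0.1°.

64.1°

β = acute angle between strike N80°W and section S75°W = 25°.
tan δ = tan α / sin β = tan 41° / sin 25° = 0.8693 / 0.4226 = 2.0569
δ = arctan(2.0569) = 64.07°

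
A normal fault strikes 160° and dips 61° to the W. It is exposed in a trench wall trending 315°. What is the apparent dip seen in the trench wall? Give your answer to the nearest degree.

37°

The strike is 160° and the section trends 315°; the acute angle between them is β = 25°.
tan α = tan 61° × sin 25° = 1.8040 × 0.4226 = 0.7624
apparent dip = arctan 0.7624 = 37.32°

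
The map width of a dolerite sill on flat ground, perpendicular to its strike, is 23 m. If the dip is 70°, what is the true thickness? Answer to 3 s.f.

21.6 m

True thickness t = w · sin(dip) = 23 × sin 70°
t = 23 × 0.9397 = 21.613 m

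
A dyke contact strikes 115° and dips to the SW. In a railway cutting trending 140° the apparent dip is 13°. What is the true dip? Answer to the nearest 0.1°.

28.6°

β = acute angle between strike 115° and section 140° = 25°.
tan(true dip) = tan 13° / sin 25° = 0.5463
δ = arctan(0.5463) = 28.65°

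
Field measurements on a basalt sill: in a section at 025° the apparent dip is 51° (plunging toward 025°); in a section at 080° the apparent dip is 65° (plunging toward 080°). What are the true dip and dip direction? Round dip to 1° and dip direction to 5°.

Each apparent-dip line lies in the plane. As unit vectors (x east, y north, z up), v₁ plunges 51°→025° and v₂ plunges 65°→080°.
n = v₁ × v₂ = (0.460, 0.082, 0.218) (taken with n_z > 0).
tan δ = √(n_x²+n_y²)/n_z = 0.467/0.218, so δ = 65.0°.
The horizontal component of n points toward azimuth atan2(n_x, n_y) = 80°, the dip direction.

true dip 65°, dip direction 080°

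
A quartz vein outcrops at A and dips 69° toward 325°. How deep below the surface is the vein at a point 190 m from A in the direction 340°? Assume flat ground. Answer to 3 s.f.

478 m

The hole lies 15° from the dip direction, so the down-dip offset is 190 × cos 15° = 183.53 m.
Depth = down-dip offset × tan(dip) = 183.53 × tan 69° = 183.53 × 2.6051
Depth = 478.10 m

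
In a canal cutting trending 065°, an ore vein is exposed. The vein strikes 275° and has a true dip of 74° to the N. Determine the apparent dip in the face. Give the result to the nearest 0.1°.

60.2°

The strike is 275° and the section trends 065°; the acute angle between them is β = 30°.
tan(apparent dip) = tan 74° · sin 30° = 1.7437
apparent dip = arctan 1.7437 = 60.17°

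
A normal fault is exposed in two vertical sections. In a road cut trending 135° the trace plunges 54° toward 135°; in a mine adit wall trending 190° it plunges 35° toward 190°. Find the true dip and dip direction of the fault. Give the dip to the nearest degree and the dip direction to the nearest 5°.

true dip 54°, dip direction 130°

Represent each trace as a vector plunging at its apparent dip toward its trend (east-north-up frame): v₁ = (0.416, -0.416, -0.809), v₂ = (-0.142, -0.807, -0.574).
The plane normal is n = v₁ × v₂ ∝ (0.414, -0.353, 0.394).
Dip δ = arctan(|n_h|/n_z) = arctan(0.545/0.394) = 54.1°.
Dip direction = atan2(0.414, -0.353) = 130° (azimuth of n's horizontal projection).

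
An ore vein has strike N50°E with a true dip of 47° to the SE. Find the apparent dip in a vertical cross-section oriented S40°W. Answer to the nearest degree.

11°

Angle between strike (N50°E) and section (S40°W): β = 10°.
tan(apparent dip) = tan 47° · sin 10° = 0.1862
apparent dip = arctan 0.1862 = 10.55°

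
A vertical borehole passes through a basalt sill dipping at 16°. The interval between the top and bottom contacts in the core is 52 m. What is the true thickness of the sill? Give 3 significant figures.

True thickness t = h · cos(dip) = 52 × cos 16°
t = 52 × 0.9613 = 49.986 m

50.0 m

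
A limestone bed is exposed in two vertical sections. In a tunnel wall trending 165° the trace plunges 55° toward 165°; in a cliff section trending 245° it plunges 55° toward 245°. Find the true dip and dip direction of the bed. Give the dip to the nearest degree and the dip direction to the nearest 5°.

Each apparent-dip line lies in the plane. As unit vectors (x east, y north, z up), v₁ plunges 55°→165° and v₂ plunges 55°→245°.
n = v₁ × v₂ = (-0.255, -0.547, 0.324) (taken with n_z > 0).
tan δ = √(n_x²+n_y²)/n_z = 0.604/0.324, so δ = 61.8°.
The horizontal component of n points toward azimuth atan2(n_x, n_y) = 205°, the dip direction.

true dip 62°, dip direction 205°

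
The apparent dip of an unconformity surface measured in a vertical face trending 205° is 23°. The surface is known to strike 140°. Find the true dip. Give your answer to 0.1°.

The section is 65° from the strike.
tan δ = tan α / sin β = tan 23° / sin 65° = 0.4245 / 0.9063 = 0.4684
true dip = arctan 0.4684 = 25.10°

25.1°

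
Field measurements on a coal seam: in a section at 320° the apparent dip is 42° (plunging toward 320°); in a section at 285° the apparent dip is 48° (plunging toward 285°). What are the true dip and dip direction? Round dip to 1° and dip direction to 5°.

true dip 48°, dip direction 285°

The two traces are lines in the plane: v₁ = (sin 320°·cos 42°, cos 320°·cos 42°, −sin 42°), v₂ = (sin 285°·cos 48°, cos 285°·cos 48°, −sin 48°).
n = v₁ × v₂ = (-0.307, 0.077, 0.285) (taken with n_z > 0).
Dip δ = arctan(|n_h|/n_z) = arctan(0.317/0.285) = 48.0°.
The horizontal component of n points toward azimuth atan2(n_x, n_y) = 284°, the dip direction.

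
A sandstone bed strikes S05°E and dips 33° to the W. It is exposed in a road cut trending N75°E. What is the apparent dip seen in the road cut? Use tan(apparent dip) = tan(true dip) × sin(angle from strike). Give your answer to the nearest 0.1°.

The section lies 80° from the strike.
tan α = tan 33° × sin 80° = 0.6494 × 0.9848 = 0.6395
α = arctan(0.6395) = 32.60°

32.6°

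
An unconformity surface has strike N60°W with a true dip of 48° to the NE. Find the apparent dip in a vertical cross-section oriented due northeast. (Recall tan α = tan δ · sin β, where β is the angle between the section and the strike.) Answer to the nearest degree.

47°

The strike is N60°W and the section trends due northeast; the acute angle between them is β = 75°.
tan α = tan 48° × sin 75° = 1.1106 × 0.9659 = 1.0728
apparent dip = arctan 1.0728 = 47.01°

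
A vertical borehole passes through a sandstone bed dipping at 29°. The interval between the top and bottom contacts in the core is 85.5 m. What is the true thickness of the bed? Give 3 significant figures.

True thickness t = h · cos(dip) = 85.5 × cos 29°
t = 85.5 × 0.8746 = 74.780 m

74.8 m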